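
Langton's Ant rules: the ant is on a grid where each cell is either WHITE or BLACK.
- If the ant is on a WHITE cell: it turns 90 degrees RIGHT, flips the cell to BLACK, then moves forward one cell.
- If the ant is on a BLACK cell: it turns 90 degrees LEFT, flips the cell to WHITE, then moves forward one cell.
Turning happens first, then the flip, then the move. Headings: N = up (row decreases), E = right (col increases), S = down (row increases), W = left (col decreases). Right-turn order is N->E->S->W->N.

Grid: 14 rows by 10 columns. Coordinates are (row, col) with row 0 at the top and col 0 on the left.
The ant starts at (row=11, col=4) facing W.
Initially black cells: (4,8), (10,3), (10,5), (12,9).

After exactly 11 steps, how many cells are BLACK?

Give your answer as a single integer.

Step 1: on WHITE (11,4): turn R to N, flip to black, move to (10,4). |black|=5
Step 2: on WHITE (10,4): turn R to E, flip to black, move to (10,5). |black|=6
Step 3: on BLACK (10,5): turn L to N, flip to white, move to (9,5). |black|=5
Step 4: on WHITE (9,5): turn R to E, flip to black, move to (9,6). |black|=6
Step 5: on WHITE (9,6): turn R to S, flip to black, move to (10,6). |black|=7
Step 6: on WHITE (10,6): turn R to W, flip to black, move to (10,5). |black|=8
Step 7: on WHITE (10,5): turn R to N, flip to black, move to (9,5). |black|=9
Step 8: on BLACK (9,5): turn L to W, flip to white, move to (9,4). |black|=8
Step 9: on WHITE (9,4): turn R to N, flip to black, move to (8,4). |black|=9
Step 10: on WHITE (8,4): turn R to E, flip to black, move to (8,5). |black|=10
Step 11: on WHITE (8,5): turn R to S, flip to black, move to (9,5). |black|=11

Answer: 11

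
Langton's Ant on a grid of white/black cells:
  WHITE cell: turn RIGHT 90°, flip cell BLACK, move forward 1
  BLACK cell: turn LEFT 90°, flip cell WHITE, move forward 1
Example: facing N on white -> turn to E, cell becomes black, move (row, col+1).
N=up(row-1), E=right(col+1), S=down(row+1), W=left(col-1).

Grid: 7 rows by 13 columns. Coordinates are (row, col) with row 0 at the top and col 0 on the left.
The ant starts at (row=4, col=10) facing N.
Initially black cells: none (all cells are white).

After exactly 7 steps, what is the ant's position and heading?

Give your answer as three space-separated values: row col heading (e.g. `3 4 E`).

Answer: 3 10 E

Derivation:
Step 1: on WHITE (4,10): turn R to E, flip to black, move to (4,11). |black|=1
Step 2: on WHITE (4,11): turn R to S, flip to black, move to (5,11). |black|=2
Step 3: on WHITE (5,11): turn R to W, flip to black, move to (5,10). |black|=3
Step 4: on WHITE (5,10): turn R to N, flip to black, move to (4,10). |black|=4
Step 5: on BLACK (4,10): turn L to W, flip to white, move to (4,9). |black|=3
Step 6: on WHITE (4,9): turn R to N, flip to black, move to (3,9). |black|=4
Step 7: on WHITE (3,9): turn R to E, flip to black, move to (3,10). |black|=5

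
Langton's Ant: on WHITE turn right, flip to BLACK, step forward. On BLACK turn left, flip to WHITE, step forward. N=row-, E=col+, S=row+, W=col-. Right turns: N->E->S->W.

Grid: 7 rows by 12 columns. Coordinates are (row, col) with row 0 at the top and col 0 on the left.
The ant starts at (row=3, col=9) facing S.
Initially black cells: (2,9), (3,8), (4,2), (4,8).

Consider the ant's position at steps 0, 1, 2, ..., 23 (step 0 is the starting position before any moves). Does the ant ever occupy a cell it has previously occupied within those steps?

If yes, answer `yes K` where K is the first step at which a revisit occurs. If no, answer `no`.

Step 1: on WHITE (3,9): turn R to W, flip to black, move to (3,8). |black|=5 — new cell
Step 2: on BLACK (3,8): turn L to S, flip to white, move to (4,8). |black|=4 — new cell
Step 3: on BLACK (4,8): turn L to E, flip to white, move to (4,9). |black|=3 — new cell
Step 4: on WHITE (4,9): turn R to S, flip to black, move to (5,9). |black|=4 — new cell
Step 5: on WHITE (5,9): turn R to W, flip to black, move to (5,8). |black|=5 — new cell
Step 6: on WHITE (5,8): turn R to N, flip to black, move to (4,8). |black|=6 — REVISIT

Answer: yes 6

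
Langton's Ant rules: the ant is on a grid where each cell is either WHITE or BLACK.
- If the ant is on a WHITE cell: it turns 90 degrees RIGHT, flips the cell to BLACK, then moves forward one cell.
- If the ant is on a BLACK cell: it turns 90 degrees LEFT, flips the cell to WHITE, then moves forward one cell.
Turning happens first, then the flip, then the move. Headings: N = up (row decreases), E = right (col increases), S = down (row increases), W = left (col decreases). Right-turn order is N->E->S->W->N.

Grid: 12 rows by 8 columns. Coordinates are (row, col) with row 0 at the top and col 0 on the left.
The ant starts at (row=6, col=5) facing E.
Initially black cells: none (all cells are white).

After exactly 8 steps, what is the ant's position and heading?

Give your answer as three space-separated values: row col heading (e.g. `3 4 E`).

Answer: 6 5 W

Derivation:
Step 1: on WHITE (6,5): turn R to S, flip to black, move to (7,5). |black|=1
Step 2: on WHITE (7,5): turn R to W, flip to black, move to (7,4). |black|=2
Step 3: on WHITE (7,4): turn R to N, flip to black, move to (6,4). |black|=3
Step 4: on WHITE (6,4): turn R to E, flip to black, move to (6,5). |black|=4
Step 5: on BLACK (6,5): turn L to N, flip to white, move to (5,5). |black|=3
Step 6: on WHITE (5,5): turn R to E, flip to black, move to (5,6). |black|=4
Step 7: on WHITE (5,6): turn R to S, flip to black, move to (6,6). |black|=5
Step 8: on WHITE (6,6): turn R to W, flip to black, move to (6,5). |black|=6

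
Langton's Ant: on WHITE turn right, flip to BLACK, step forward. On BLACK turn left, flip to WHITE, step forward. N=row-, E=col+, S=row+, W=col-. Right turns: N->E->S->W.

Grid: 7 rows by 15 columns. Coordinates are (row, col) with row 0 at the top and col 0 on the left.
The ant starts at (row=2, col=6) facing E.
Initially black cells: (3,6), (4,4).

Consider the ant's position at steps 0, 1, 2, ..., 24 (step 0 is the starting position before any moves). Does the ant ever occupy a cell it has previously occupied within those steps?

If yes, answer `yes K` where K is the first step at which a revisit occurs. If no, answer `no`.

Answer: yes 5

Derivation:
Step 1: on WHITE (2,6): turn R to S, flip to black, move to (3,6). |black|=3 — new cell
Step 2: on BLACK (3,6): turn L to E, flip to white, move to (3,7). |black|=2 — new cell
Step 3: on WHITE (3,7): turn R to S, flip to black, move to (4,7). |black|=3 — new cell
Step 4: on WHITE (4,7): turn R to W, flip to black, move to (4,6). |black|=4 — new cell
Step 5: on WHITE (4,6): turn R to N, flip to black, move to (3,6). |black|=5 — REVISIT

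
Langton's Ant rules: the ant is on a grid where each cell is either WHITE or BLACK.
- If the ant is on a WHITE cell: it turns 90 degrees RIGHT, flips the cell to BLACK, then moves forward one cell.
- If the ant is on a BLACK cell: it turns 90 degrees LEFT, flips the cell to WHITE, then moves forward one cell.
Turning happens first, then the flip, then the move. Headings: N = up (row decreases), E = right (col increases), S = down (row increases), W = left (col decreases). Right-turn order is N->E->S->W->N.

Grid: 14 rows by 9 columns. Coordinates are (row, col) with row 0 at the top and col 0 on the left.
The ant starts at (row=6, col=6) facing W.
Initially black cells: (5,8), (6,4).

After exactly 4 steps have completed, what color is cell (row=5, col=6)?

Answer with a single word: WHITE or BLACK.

Step 1: on WHITE (6,6): turn R to N, flip to black, move to (5,6). |black|=3
Step 2: on WHITE (5,6): turn R to E, flip to black, move to (5,7). |black|=4
Step 3: on WHITE (5,7): turn R to S, flip to black, move to (6,7). |black|=5
Step 4: on WHITE (6,7): turn R to W, flip to black, move to (6,6). |black|=6

Answer: BLACK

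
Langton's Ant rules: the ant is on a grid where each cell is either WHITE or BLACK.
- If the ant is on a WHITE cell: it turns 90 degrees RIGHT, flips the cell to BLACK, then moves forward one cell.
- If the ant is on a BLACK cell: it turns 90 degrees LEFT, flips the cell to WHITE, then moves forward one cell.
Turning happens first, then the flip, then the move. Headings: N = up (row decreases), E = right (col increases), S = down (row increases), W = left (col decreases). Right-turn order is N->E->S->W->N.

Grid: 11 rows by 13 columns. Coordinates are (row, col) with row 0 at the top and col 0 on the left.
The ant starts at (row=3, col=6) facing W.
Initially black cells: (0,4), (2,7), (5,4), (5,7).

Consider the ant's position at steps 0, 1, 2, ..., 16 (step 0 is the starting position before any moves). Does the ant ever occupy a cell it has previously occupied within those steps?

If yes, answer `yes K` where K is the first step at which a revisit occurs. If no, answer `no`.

Answer: yes 6

Derivation:
Step 1: on WHITE (3,6): turn R to N, flip to black, move to (2,6). |black|=5 — new cell
Step 2: on WHITE (2,6): turn R to E, flip to black, move to (2,7). |black|=6 — new cell
Step 3: on BLACK (2,7): turn L to N, flip to white, move to (1,7). |black|=5 — new cell
Step 4: on WHITE (1,7): turn R to E, flip to black, move to (1,8). |black|=6 — new cell
Step 5: on WHITE (1,8): turn R to S, flip to black, move to (2,8). |black|=7 — new cell
Step 6: on WHITE (2,8): turn R to W, flip to black, move to (2,7). |black|=8 — REVISIT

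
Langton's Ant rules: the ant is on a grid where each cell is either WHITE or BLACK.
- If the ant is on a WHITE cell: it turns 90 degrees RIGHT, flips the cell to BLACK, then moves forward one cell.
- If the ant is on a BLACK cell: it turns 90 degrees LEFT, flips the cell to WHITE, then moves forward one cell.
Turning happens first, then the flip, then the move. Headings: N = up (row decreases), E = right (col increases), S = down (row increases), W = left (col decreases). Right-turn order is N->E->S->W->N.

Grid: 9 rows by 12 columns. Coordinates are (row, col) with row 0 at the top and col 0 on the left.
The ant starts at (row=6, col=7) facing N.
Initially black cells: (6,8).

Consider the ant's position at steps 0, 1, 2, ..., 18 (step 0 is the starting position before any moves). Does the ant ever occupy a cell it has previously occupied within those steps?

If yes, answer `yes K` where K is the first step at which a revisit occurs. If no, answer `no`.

Step 1: on WHITE (6,7): turn R to E, flip to black, move to (6,8). |black|=2 — new cell
Step 2: on BLACK (6,8): turn L to N, flip to white, move to (5,8). |black|=1 — new cell
Step 3: on WHITE (5,8): turn R to E, flip to black, move to (5,9). |black|=2 — new cell
Step 4: on WHITE (5,9): turn R to S, flip to black, move to (6,9). |black|=3 — new cell
Step 5: on WHITE (6,9): turn R to W, flip to black, move to (6,8). |black|=4 — REVISIT

Answer: yes 5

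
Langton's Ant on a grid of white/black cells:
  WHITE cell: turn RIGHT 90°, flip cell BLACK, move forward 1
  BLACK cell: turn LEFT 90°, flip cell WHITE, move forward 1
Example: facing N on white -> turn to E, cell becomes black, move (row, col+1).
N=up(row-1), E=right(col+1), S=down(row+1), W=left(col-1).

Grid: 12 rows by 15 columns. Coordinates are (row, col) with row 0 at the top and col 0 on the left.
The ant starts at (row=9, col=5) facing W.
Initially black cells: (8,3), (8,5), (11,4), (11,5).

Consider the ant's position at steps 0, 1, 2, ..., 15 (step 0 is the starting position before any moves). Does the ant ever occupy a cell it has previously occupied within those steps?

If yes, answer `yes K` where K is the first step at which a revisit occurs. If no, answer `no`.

Step 1: on WHITE (9,5): turn R to N, flip to black, move to (8,5). |black|=5 — new cell
Step 2: on BLACK (8,5): turn L to W, flip to white, move to (8,4). |black|=4 — new cell
Step 3: on WHITE (8,4): turn R to N, flip to black, move to (7,4). |black|=5 — new cell
Step 4: on WHITE (7,4): turn R to E, flip to black, move to (7,5). |black|=6 — new cell
Step 5: on WHITE (7,5): turn R to S, flip to black, move to (8,5). |black|=7 — REVISIT

Answer: yes 5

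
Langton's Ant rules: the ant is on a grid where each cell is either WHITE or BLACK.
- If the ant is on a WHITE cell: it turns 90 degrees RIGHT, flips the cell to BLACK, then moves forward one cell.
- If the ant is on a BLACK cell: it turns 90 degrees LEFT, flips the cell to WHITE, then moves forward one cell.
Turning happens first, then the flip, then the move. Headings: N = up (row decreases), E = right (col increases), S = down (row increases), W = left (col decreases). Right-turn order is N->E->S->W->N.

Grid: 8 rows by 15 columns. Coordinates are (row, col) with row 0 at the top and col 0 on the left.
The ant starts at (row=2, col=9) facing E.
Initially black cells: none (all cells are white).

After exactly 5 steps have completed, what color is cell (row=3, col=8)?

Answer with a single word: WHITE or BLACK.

Step 1: on WHITE (2,9): turn R to S, flip to black, move to (3,9). |black|=1
Step 2: on WHITE (3,9): turn R to W, flip to black, move to (3,8). |black|=2
Step 3: on WHITE (3,8): turn R to N, flip to black, move to (2,8). |black|=3
Step 4: on WHITE (2,8): turn R to E, flip to black, move to (2,9). |black|=4
Step 5: on BLACK (2,9): turn L to N, flip to white, move to (1,9). |black|=3

Answer: BLACK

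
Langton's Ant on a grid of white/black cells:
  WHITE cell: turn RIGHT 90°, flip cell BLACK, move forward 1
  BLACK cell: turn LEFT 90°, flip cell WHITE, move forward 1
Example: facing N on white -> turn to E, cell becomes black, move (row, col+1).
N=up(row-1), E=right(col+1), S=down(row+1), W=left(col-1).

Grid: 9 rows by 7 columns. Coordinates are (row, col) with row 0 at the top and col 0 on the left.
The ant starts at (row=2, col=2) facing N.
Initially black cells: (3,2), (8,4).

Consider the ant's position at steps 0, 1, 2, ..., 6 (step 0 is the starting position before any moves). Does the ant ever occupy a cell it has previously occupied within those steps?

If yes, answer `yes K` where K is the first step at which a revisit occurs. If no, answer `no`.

Answer: no

Derivation:
Step 1: on WHITE (2,2): turn R to E, flip to black, move to (2,3). |black|=3 — new cell
Step 2: on WHITE (2,3): turn R to S, flip to black, move to (3,3). |black|=4 — new cell
Step 3: on WHITE (3,3): turn R to W, flip to black, move to (3,2). |black|=5 — new cell
Step 4: on BLACK (3,2): turn L to S, flip to white, move to (4,2). |black|=4 — new cell
Step 5: on WHITE (4,2): turn R to W, flip to black, move to (4,1). |black|=5 — new cell
Step 6: on WHITE (4,1): turn R to N, flip to black, move to (3,1). |black|=6 — new cell
No revisit within 6 steps.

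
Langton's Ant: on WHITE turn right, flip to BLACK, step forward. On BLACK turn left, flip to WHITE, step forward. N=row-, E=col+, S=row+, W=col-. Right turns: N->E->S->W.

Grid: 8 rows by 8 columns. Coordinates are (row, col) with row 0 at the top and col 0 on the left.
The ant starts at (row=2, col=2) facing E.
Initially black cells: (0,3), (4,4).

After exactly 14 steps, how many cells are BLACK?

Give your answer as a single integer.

Step 1: on WHITE (2,2): turn R to S, flip to black, move to (3,2). |black|=3
Step 2: on WHITE (3,2): turn R to W, flip to black, move to (3,1). |black|=4
Step 3: on WHITE (3,1): turn R to N, flip to black, move to (2,1). |black|=5
Step 4: on WHITE (2,1): turn R to E, flip to black, move to (2,2). |black|=6
Step 5: on BLACK (2,2): turn L to N, flip to white, move to (1,2). |black|=5
Step 6: on WHITE (1,2): turn R to E, flip to black, move to (1,3). |black|=6
Step 7: on WHITE (1,3): turn R to S, flip to black, move to (2,3). |black|=7
Step 8: on WHITE (2,3): turn R to W, flip to black, move to (2,2). |black|=8
Step 9: on WHITE (2,2): turn R to N, flip to black, move to (1,2). |black|=9
Step 10: on BLACK (1,2): turn L to W, flip to white, move to (1,1). |black|=8
Step 11: on WHITE (1,1): turn R to N, flip to black, move to (0,1). |black|=9
Step 12: on WHITE (0,1): turn R to E, flip to black, move to (0,2). |black|=10
Step 13: on WHITE (0,2): turn R to S, flip to black, move to (1,2). |black|=11
Step 14: on WHITE (1,2): turn R to W, flip to black, move to (1,1). |black|=12

Answer: 12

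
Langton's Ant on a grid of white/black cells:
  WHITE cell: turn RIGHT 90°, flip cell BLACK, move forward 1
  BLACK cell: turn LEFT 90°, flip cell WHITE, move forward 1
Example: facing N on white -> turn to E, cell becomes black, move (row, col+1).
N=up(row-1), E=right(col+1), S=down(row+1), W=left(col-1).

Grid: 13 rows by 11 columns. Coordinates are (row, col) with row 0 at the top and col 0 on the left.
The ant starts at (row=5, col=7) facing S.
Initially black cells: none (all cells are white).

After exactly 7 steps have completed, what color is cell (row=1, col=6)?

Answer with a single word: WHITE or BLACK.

Step 1: on WHITE (5,7): turn R to W, flip to black, move to (5,6). |black|=1
Step 2: on WHITE (5,6): turn R to N, flip to black, move to (4,6). |black|=2
Step 3: on WHITE (4,6): turn R to E, flip to black, move to (4,7). |black|=3
Step 4: on WHITE (4,7): turn R to S, flip to black, move to (5,7). |black|=4
Step 5: on BLACK (5,7): turn L to E, flip to white, move to (5,8). |black|=3
Step 6: on WHITE (5,8): turn R to S, flip to black, move to (6,8). |black|=4
Step 7: on WHITE (6,8): turn R to W, flip to black, move to (6,7). |black|=5

Answer: WHITE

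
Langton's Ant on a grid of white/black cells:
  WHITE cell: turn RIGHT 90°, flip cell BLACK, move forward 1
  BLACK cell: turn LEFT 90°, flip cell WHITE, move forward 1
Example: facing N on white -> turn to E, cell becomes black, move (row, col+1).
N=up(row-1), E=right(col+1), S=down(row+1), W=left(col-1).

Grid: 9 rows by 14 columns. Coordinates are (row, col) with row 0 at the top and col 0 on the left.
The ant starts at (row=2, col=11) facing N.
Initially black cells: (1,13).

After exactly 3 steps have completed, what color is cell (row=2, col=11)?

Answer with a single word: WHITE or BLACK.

Answer: BLACK

Derivation:
Step 1: on WHITE (2,11): turn R to E, flip to black, move to (2,12). |black|=2
Step 2: on WHITE (2,12): turn R to S, flip to black, move to (3,12). |black|=3
Step 3: on WHITE (3,12): turn R to W, flip to black, move to (3,11). |black|=4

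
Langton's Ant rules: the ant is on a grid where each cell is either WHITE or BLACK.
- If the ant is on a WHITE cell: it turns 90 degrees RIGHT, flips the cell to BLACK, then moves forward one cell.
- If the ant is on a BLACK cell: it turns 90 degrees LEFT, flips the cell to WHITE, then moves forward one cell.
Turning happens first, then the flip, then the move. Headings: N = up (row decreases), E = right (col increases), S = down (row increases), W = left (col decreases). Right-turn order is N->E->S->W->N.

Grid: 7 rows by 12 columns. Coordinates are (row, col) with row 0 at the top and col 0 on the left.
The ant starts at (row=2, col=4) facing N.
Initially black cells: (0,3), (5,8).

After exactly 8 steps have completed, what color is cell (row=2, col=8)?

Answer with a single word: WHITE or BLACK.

Answer: WHITE

Derivation:
Step 1: on WHITE (2,4): turn R to E, flip to black, move to (2,5). |black|=3
Step 2: on WHITE (2,5): turn R to S, flip to black, move to (3,5). |black|=4
Step 3: on WHITE (3,5): turn R to W, flip to black, move to (3,4). |black|=5
Step 4: on WHITE (3,4): turn R to N, flip to black, move to (2,4). |black|=6
Step 5: on BLACK (2,4): turn L to W, flip to white, move to (2,3). |black|=5
Step 6: on WHITE (2,3): turn R to N, flip to black, move to (1,3). |black|=6
Step 7: on WHITE (1,3): turn R to E, flip to black, move to (1,4). |black|=7
Step 8: on WHITE (1,4): turn R to S, flip to black, move to (2,4). |black|=8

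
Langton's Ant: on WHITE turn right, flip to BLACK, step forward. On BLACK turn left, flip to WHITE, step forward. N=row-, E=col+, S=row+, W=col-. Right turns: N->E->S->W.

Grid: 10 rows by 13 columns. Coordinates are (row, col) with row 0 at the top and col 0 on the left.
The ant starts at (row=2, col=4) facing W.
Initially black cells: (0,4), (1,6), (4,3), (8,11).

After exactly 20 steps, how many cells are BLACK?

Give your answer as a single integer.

Answer: 10

Derivation:
Step 1: on WHITE (2,4): turn R to N, flip to black, move to (1,4). |black|=5
Step 2: on WHITE (1,4): turn R to E, flip to black, move to (1,5). |black|=6
Step 3: on WHITE (1,5): turn R to S, flip to black, move to (2,5). |black|=7
Step 4: on WHITE (2,5): turn R to W, flip to black, move to (2,4). |black|=8
Step 5: on BLACK (2,4): turn L to S, flip to white, move to (3,4). |black|=7
Step 6: on WHITE (3,4): turn R to W, flip to black, move to (3,3). |black|=8
Step 7: on WHITE (3,3): turn R to N, flip to black, move to (2,3). |black|=9
Step 8: on WHITE (2,3): turn R to E, flip to black, move to (2,4). |black|=10
Step 9: on WHITE (2,4): turn R to S, flip to black, move to (3,4). |black|=11
Step 10: on BLACK (3,4): turn L to E, flip to white, move to (3,5). |black|=10
Step 11: on WHITE (3,5): turn R to S, flip to black, move to (4,5). |black|=11
Step 12: on WHITE (4,5): turn R to W, flip to black, move to (4,4). |black|=12
Step 13: on WHITE (4,4): turn R to N, flip to black, move to (3,4). |black|=13
Step 14: on WHITE (3,4): turn R to E, flip to black, move to (3,5). |black|=14
Step 15: on BLACK (3,5): turn L to N, flip to white, move to (2,5). |black|=13
Step 16: on BLACK (2,5): turn L to W, flip to white, move to (2,4). |black|=12
Step 17: on BLACK (2,4): turn L to S, flip to white, move to (3,4). |black|=11
Step 18: on BLACK (3,4): turn L to E, flip to white, move to (3,5). |black|=10
Step 19: on WHITE (3,5): turn R to S, flip to black, move to (4,5). |black|=11
Step 20: on BLACK (4,5): turn L to E, flip to white, move to (4,6). |black|=10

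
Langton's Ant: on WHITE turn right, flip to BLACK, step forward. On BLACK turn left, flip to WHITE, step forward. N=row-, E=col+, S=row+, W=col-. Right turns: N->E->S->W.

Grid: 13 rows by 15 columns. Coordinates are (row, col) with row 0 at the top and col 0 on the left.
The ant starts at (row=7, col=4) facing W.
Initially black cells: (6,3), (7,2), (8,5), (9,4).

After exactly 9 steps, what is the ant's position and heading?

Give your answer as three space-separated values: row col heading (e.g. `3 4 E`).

Step 1: on WHITE (7,4): turn R to N, flip to black, move to (6,4). |black|=5
Step 2: on WHITE (6,4): turn R to E, flip to black, move to (6,5). |black|=6
Step 3: on WHITE (6,5): turn R to S, flip to black, move to (7,5). |black|=7
Step 4: on WHITE (7,5): turn R to W, flip to black, move to (7,4). |black|=8
Step 5: on BLACK (7,4): turn L to S, flip to white, move to (8,4). |black|=7
Step 6: on WHITE (8,4): turn R to W, flip to black, move to (8,3). |black|=8
Step 7: on WHITE (8,3): turn R to N, flip to black, move to (7,3). |black|=9
Step 8: on WHITE (7,3): turn R to E, flip to black, move to (7,4). |black|=10
Step 9: on WHITE (7,4): turn R to S, flip to black, move to (8,4). |black|=11

Answer: 8 4 S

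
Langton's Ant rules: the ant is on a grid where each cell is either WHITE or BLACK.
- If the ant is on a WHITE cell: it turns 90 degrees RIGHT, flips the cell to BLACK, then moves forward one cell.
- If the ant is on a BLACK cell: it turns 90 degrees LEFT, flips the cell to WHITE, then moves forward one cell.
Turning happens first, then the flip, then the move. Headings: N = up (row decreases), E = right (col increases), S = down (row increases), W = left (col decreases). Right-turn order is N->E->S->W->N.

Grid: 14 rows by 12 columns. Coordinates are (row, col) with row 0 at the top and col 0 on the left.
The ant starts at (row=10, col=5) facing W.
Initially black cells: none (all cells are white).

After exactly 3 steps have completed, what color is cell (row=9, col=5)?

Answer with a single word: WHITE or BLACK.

Answer: BLACK

Derivation:
Step 1: on WHITE (10,5): turn R to N, flip to black, move to (9,5). |black|=1
Step 2: on WHITE (9,5): turn R to E, flip to black, move to (9,6). |black|=2
Step 3: on WHITE (9,6): turn R to S, flip to black, move to (10,6). |black|=3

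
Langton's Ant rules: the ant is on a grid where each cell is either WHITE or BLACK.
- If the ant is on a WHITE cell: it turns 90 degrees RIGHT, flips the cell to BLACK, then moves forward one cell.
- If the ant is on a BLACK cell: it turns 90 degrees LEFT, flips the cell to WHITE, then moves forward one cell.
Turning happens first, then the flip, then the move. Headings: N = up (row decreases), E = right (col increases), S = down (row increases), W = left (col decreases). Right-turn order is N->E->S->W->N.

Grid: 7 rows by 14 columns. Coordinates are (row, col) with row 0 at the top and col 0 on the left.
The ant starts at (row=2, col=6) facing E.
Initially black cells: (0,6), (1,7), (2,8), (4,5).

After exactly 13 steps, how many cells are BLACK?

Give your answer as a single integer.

Step 1: on WHITE (2,6): turn R to S, flip to black, move to (3,6). |black|=5
Step 2: on WHITE (3,6): turn R to W, flip to black, move to (3,5). |black|=6
Step 3: on WHITE (3,5): turn R to N, flip to black, move to (2,5). |black|=7
Step 4: on WHITE (2,5): turn R to E, flip to black, move to (2,6). |black|=8
Step 5: on BLACK (2,6): turn L to N, flip to white, move to (1,6). |black|=7
Step 6: on WHITE (1,6): turn R to E, flip to black, move to (1,7). |black|=8
Step 7: on BLACK (1,7): turn L to N, flip to white, move to (0,7). |black|=7
Step 8: on WHITE (0,7): turn R to E, flip to black, move to (0,8). |black|=8
Step 9: on WHITE (0,8): turn R to S, flip to black, move to (1,8). |black|=9
Step 10: on WHITE (1,8): turn R to W, flip to black, move to (1,7). |black|=10
Step 11: on WHITE (1,7): turn R to N, flip to black, move to (0,7). |black|=11
Step 12: on BLACK (0,7): turn L to W, flip to white, move to (0,6). |black|=10
Step 13: on BLACK (0,6): turn L to S, flip to white, move to (1,6). |black|=9

Answer: 9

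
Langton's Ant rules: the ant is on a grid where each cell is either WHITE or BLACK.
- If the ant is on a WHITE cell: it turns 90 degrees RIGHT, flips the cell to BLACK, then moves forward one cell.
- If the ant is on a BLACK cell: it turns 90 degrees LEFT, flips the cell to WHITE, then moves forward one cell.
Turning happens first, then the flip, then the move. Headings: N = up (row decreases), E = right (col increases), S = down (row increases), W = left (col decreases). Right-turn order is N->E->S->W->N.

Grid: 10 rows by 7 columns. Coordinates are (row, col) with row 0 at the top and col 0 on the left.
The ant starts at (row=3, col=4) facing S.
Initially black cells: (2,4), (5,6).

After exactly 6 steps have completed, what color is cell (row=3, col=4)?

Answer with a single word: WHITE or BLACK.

Step 1: on WHITE (3,4): turn R to W, flip to black, move to (3,3). |black|=3
Step 2: on WHITE (3,3): turn R to N, flip to black, move to (2,3). |black|=4
Step 3: on WHITE (2,3): turn R to E, flip to black, move to (2,4). |black|=5
Step 4: on BLACK (2,4): turn L to N, flip to white, move to (1,4). |black|=4
Step 5: on WHITE (1,4): turn R to E, flip to black, move to (1,5). |black|=5
Step 6: on WHITE (1,5): turn R to S, flip to black, move to (2,5). |black|=6

Answer: BLACK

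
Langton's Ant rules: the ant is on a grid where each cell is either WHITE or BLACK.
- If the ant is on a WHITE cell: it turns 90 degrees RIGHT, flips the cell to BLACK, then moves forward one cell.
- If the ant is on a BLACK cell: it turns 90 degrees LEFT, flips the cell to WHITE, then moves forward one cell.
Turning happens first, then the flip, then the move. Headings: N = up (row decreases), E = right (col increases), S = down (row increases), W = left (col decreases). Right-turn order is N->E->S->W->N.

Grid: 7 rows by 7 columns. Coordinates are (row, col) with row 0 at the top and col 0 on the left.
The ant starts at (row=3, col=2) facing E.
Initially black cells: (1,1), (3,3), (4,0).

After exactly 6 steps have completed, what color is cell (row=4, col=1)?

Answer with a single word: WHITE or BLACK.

Answer: BLACK

Derivation:
Step 1: on WHITE (3,2): turn R to S, flip to black, move to (4,2). |black|=4
Step 2: on WHITE (4,2): turn R to W, flip to black, move to (4,1). |black|=5
Step 3: on WHITE (4,1): turn R to N, flip to black, move to (3,1). |black|=6
Step 4: on WHITE (3,1): turn R to E, flip to black, move to (3,2). |black|=7
Step 5: on BLACK (3,2): turn L to N, flip to white, move to (2,2). |black|=6
Step 6: on WHITE (2,2): turn R to E, flip to black, move to (2,3). |black|=7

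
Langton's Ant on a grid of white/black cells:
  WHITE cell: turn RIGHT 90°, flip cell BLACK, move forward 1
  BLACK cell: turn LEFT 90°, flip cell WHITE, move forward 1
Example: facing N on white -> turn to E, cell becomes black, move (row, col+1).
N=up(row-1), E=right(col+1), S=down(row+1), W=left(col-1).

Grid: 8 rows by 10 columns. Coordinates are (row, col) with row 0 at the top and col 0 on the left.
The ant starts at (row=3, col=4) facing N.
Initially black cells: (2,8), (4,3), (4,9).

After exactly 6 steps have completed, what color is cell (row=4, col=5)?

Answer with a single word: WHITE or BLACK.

Answer: BLACK

Derivation:
Step 1: on WHITE (3,4): turn R to E, flip to black, move to (3,5). |black|=4
Step 2: on WHITE (3,5): turn R to S, flip to black, move to (4,5). |black|=5
Step 3: on WHITE (4,5): turn R to W, flip to black, move to (4,4). |black|=6
Step 4: on WHITE (4,4): turn R to N, flip to black, move to (3,4). |black|=7
Step 5: on BLACK (3,4): turn L to W, flip to white, move to (3,3). |black|=6
Step 6: on WHITE (3,3): turn R to N, flip to black, move to (2,3). |black|=7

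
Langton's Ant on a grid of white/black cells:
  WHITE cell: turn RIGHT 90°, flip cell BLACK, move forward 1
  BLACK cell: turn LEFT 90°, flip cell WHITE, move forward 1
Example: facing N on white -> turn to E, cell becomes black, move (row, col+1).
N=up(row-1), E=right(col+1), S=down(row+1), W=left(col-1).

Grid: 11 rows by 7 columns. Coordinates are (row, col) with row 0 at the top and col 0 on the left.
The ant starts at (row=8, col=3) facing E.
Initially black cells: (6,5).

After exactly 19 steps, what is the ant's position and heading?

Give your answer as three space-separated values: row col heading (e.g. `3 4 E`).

Answer: 6 2 N

Derivation:
Step 1: on WHITE (8,3): turn R to S, flip to black, move to (9,3). |black|=2
Step 2: on WHITE (9,3): turn R to W, flip to black, move to (9,2). |black|=3
Step 3: on WHITE (9,2): turn R to N, flip to black, move to (8,2). |black|=4
Step 4: on WHITE (8,2): turn R to E, flip to black, move to (8,3). |black|=5
Step 5: on BLACK (8,3): turn L to N, flip to white, move to (7,3). |black|=4
Step 6: on WHITE (7,3): turn R to E, flip to black, move to (7,4). |black|=5
Step 7: on WHITE (7,4): turn R to S, flip to black, move to (8,4). |black|=6
Step 8: on WHITE (8,4): turn R to W, flip to black, move to (8,3). |black|=7
Step 9: on WHITE (8,3): turn R to N, flip to black, move to (7,3). |black|=8
Step 10: on BLACK (7,3): turn L to W, flip to white, move to (7,2). |black|=7
Step 11: on WHITE (7,2): turn R to N, flip to black, move to (6,2). |black|=8
Step 12: on WHITE (6,2): turn R to E, flip to black, move to (6,3). |black|=9
Step 13: on WHITE (6,3): turn R to S, flip to black, move to (7,3). |black|=10
Step 14: on WHITE (7,3): turn R to W, flip to black, move to (7,2). |black|=11
Step 15: on BLACK (7,2): turn L to S, flip to white, move to (8,2). |black|=10
Step 16: on BLACK (8,2): turn L to E, flip to white, move to (8,3). |black|=9
Step 17: on BLACK (8,3): turn L to N, flip to white, move to (7,3). |black|=8
Step 18: on BLACK (7,3): turn L to W, flip to white, move to (7,2). |black|=7
Step 19: on WHITE (7,2): turn R to N, flip to black, move to (6,2). |black|=8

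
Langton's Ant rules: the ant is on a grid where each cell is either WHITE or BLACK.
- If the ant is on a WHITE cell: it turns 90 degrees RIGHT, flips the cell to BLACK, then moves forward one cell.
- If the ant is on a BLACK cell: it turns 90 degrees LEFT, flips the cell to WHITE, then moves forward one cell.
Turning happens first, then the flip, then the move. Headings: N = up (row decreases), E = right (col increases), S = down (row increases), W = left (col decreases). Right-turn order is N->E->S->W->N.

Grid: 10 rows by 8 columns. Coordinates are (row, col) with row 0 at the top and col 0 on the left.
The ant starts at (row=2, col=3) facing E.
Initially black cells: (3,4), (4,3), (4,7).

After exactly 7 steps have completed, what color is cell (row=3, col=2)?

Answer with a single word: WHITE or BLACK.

Answer: BLACK

Derivation:
Step 1: on WHITE (2,3): turn R to S, flip to black, move to (3,3). |black|=4
Step 2: on WHITE (3,3): turn R to W, flip to black, move to (3,2). |black|=5
Step 3: on WHITE (3,2): turn R to N, flip to black, move to (2,2). |black|=6
Step 4: on WHITE (2,2): turn R to E, flip to black, move to (2,3). |black|=7
Step 5: on BLACK (2,3): turn L to N, flip to white, move to (1,3). |black|=6
Step 6: on WHITE (1,3): turn R to E, flip to black, move to (1,4). |black|=7
Step 7: on WHITE (1,4): turn R to S, flip to black, move to (2,4). |black|=8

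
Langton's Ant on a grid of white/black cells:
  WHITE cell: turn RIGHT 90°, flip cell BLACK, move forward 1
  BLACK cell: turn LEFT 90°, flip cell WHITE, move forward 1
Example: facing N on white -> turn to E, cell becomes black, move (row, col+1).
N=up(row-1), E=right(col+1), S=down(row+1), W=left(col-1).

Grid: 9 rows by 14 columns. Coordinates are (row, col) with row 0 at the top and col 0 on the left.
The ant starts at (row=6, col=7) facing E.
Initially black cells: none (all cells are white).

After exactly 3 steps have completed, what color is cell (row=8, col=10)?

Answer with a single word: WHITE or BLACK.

Answer: WHITE

Derivation:
Step 1: on WHITE (6,7): turn R to S, flip to black, move to (7,7). |black|=1
Step 2: on WHITE (7,7): turn R to W, flip to black, move to (7,6). |black|=2
Step 3: on WHITE (7,6): turn R to N, flip to black, move to (6,6). |black|=3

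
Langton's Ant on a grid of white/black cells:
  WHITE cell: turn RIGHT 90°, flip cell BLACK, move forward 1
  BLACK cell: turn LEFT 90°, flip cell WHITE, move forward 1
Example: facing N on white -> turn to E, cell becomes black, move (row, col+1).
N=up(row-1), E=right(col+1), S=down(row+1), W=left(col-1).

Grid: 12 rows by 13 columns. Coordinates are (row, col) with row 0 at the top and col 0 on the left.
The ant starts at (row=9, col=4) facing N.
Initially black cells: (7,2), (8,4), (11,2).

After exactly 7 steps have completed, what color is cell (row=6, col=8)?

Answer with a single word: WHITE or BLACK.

Step 1: on WHITE (9,4): turn R to E, flip to black, move to (9,5). |black|=4
Step 2: on WHITE (9,5): turn R to S, flip to black, move to (10,5). |black|=5
Step 3: on WHITE (10,5): turn R to W, flip to black, move to (10,4). |black|=6
Step 4: on WHITE (10,4): turn R to N, flip to black, move to (9,4). |black|=7
Step 5: on BLACK (9,4): turn L to W, flip to white, move to (9,3). |black|=6
Step 6: on WHITE (9,3): turn R to N, flip to black, move to (8,3). |black|=7
Step 7: on WHITE (8,3): turn R to E, flip to black, move to (8,4). |black|=8

Answer: WHITE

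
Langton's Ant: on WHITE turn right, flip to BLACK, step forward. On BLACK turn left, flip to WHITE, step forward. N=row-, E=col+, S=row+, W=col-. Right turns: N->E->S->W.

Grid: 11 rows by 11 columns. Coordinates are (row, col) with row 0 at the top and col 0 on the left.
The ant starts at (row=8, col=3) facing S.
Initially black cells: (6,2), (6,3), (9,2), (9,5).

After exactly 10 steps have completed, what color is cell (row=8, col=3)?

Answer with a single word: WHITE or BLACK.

Answer: BLACK

Derivation:
Step 1: on WHITE (8,3): turn R to W, flip to black, move to (8,2). |black|=5
Step 2: on WHITE (8,2): turn R to N, flip to black, move to (7,2). |black|=6
Step 3: on WHITE (7,2): turn R to E, flip to black, move to (7,3). |black|=7
Step 4: on WHITE (7,3): turn R to S, flip to black, move to (8,3). |black|=8
Step 5: on BLACK (8,3): turn L to E, flip to white, move to (8,4). |black|=7
Step 6: on WHITE (8,4): turn R to S, flip to black, move to (9,4). |black|=8
Step 7: on WHITE (9,4): turn R to W, flip to black, move to (9,3). |black|=9
Step 8: on WHITE (9,3): turn R to N, flip to black, move to (8,3). |black|=10
Step 9: on WHITE (8,3): turn R to E, flip to black, move to (8,4). |black|=11
Step 10: on BLACK (8,4): turn L to N, flip to white, move to (7,4). |black|=10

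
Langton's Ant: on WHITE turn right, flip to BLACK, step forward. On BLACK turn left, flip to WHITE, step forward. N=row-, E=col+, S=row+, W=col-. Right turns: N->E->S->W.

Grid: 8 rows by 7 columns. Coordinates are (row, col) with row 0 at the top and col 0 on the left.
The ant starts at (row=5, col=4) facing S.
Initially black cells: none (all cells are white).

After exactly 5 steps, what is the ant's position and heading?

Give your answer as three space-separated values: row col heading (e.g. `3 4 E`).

Answer: 5 5 E

Derivation:
Step 1: on WHITE (5,4): turn R to W, flip to black, move to (5,3). |black|=1
Step 2: on WHITE (5,3): turn R to N, flip to black, move to (4,3). |black|=2
Step 3: on WHITE (4,3): turn R to E, flip to black, move to (4,4). |black|=3
Step 4: on WHITE (4,4): turn R to S, flip to black, move to (5,4). |black|=4
Step 5: on BLACK (5,4): turn L to E, flip to white, move to (5,5). |black|=3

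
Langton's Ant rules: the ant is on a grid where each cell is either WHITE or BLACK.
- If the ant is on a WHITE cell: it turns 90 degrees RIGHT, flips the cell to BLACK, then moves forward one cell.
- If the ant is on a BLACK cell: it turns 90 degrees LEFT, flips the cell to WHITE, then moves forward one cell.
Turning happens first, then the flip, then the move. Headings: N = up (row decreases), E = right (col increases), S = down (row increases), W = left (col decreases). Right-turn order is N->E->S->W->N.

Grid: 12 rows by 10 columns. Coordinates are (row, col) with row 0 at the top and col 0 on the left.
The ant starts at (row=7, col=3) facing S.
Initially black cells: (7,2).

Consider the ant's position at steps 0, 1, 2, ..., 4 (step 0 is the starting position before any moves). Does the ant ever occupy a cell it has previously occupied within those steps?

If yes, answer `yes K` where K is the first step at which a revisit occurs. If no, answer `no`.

Answer: no

Derivation:
Step 1: on WHITE (7,3): turn R to W, flip to black, move to (7,2). |black|=2 — new cell
Step 2: on BLACK (7,2): turn L to S, flip to white, move to (8,2). |black|=1 — new cell
Step 3: on WHITE (8,2): turn R to W, flip to black, move to (8,1). |black|=2 — new cell
Step 4: on WHITE (8,1): turn R to N, flip to black, move to (7,1). |black|=3 — new cell
No revisit within 4 steps.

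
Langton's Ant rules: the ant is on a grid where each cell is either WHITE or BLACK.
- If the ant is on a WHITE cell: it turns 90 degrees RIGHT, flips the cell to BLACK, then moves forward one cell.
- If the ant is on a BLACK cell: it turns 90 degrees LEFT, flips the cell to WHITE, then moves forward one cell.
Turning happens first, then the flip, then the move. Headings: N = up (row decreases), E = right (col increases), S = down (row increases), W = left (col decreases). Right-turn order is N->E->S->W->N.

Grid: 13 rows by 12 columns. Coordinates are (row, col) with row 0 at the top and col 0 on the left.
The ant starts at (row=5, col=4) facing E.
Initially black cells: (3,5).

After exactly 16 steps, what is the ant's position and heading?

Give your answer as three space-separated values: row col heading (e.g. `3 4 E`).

Step 1: on WHITE (5,4): turn R to S, flip to black, move to (6,4). |black|=2
Step 2: on WHITE (6,4): turn R to W, flip to black, move to (6,3). |black|=3
Step 3: on WHITE (6,3): turn R to N, flip to black, move to (5,3). |black|=4
Step 4: on WHITE (5,3): turn R to E, flip to black, move to (5,4). |black|=5
Step 5: on BLACK (5,4): turn L to N, flip to white, move to (4,4). |black|=4
Step 6: on WHITE (4,4): turn R to E, flip to black, move to (4,5). |black|=5
Step 7: on WHITE (4,5): turn R to S, flip to black, move to (5,5). |black|=6
Step 8: on WHITE (5,5): turn R to W, flip to black, move to (5,4). |black|=7
Step 9: on WHITE (5,4): turn R to N, flip to black, move to (4,4). |black|=8
Step 10: on BLACK (4,4): turn L to W, flip to white, move to (4,3). |black|=7
Step 11: on WHITE (4,3): turn R to N, flip to black, move to (3,3). |black|=8
Step 12: on WHITE (3,3): turn R to E, flip to black, move to (3,4). |black|=9
Step 13: on WHITE (3,4): turn R to S, flip to black, move to (4,4). |black|=10
Step 14: on WHITE (4,4): turn R to W, flip to black, move to (4,3). |black|=11
Step 15: on BLACK (4,3): turn L to S, flip to white, move to (5,3). |black|=10
Step 16: on BLACK (5,3): turn L to E, flip to white, move to (5,4). |black|=9

Answer: 5 4 E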